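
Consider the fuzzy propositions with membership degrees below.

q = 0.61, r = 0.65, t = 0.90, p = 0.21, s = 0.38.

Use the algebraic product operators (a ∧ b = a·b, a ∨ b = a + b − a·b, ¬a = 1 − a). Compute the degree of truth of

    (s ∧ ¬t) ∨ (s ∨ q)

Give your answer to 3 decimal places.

¬t = 1 − 0.9000 = 0.1000
s ∧ ¬t = a·b on (0.3800, 0.1000) = 0.0380
s ∨ q = a + b − a·b on (0.3800, 0.6100) = 0.7582
(s ∧ ¬t) ∨ (s ∨ q) = a + b − a·b on (0.0380, 0.7582) = 0.7674

0.767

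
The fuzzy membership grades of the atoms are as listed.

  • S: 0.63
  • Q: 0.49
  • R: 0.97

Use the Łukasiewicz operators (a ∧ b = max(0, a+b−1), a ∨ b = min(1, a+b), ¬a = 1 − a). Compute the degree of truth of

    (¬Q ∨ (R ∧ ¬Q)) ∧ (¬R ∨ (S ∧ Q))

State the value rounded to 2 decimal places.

0.14

¬Q = 1 − 0.49 = 0.51
¬Q = 1 − 0.49 = 0.51
R ∧ ¬Q = max(0, a+b−1) on (0.97, 0.51) = 0.48
¬Q ∨ (R ∧ ¬Q) = min(1, a+b) on (0.51, 0.48) = 0.99
¬R = 1 − 0.97 = 0.03
S ∧ Q = max(0, a+b−1) on (0.63, 0.49) = 0.12
¬R ∨ (S ∧ Q) = min(1, a+b) on (0.03, 0.12) = 0.15
(¬Q ∨ (R ∧ ¬Q)) ∧ (¬R ∨ (S ∧ Q)) = max(0, a+b−1) on (0.99, 0.15) = 0.14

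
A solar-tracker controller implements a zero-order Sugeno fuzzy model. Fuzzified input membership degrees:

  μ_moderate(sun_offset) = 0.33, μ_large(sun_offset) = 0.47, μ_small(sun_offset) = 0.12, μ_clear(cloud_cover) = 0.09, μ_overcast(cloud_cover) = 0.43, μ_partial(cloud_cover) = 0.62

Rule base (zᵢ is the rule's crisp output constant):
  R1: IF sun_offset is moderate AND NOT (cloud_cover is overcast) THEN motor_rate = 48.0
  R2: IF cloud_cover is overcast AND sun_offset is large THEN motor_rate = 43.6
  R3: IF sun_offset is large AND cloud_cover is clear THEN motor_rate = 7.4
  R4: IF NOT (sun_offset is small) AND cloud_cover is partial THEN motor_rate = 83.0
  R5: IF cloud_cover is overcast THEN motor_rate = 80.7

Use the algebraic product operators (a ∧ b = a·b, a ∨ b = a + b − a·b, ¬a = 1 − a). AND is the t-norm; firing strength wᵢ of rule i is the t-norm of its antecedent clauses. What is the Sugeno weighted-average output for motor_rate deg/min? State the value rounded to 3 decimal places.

R1 (z=48.0): moderate=0.33, ¬overcast=1−0.43=0.57; AND[a·b] → w = 0.1881
R2 (z=43.6): overcast=0.43, large=0.47; AND[a·b] → w = 0.2021
R3 (z=7.4): large=0.47, clear=0.09; AND[a·b] → w = 0.0423
R4 (z=83.0): ¬small=1−0.12=0.88, partial=0.62; AND[a·b] → w = 0.5456
R5 (z=80.7): overcast=0.43 → w = 0.4300
Weighted average = (0.1881·48.0 + 0.2021·43.6 + 0.0423·7.4 + 0.5456·83.0 + 0.4300·80.7) / (0.1881 + 0.2021 + 0.0423 + 0.5456 + 0.4300)
  = 98.1392 / 1.4081 = 69.696

69.696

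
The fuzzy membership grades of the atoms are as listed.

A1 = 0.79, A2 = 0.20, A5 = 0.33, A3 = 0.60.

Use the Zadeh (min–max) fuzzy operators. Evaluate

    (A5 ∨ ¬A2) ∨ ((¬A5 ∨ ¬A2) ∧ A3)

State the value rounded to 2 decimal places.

¬A2 = 1 − 0.20 = 0.80
A5 ∨ ¬A2 = max(a, b) on (0.33, 0.80) = 0.80
¬A5 = 1 − 0.33 = 0.67
¬A2 = 1 − 0.20 = 0.80
¬A5 ∨ ¬A2 = max(a, b) on (0.67, 0.80) = 0.80
(¬A5 ∨ ¬A2) ∧ A3 = min(a, b) on (0.80, 0.60) = 0.60
(A5 ∨ ¬A2) ∨ ((¬A5 ∨ ¬A2) ∧ A3) = max(a, b) on (0.80, 0.60) = 0.80

0.80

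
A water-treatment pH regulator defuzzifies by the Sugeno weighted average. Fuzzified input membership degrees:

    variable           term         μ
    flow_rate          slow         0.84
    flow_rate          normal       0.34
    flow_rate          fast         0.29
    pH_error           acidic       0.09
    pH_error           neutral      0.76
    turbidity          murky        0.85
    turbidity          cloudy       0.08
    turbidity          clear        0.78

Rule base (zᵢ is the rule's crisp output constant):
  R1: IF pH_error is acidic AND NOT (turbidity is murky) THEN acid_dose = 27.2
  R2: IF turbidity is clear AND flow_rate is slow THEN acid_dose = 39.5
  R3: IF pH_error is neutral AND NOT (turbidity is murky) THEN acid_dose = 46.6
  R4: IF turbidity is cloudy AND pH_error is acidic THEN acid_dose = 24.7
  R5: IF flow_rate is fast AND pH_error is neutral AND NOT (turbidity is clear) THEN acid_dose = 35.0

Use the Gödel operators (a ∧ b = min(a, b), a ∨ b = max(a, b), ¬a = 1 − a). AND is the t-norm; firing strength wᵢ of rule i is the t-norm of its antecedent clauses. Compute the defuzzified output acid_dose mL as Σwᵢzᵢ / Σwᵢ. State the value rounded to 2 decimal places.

R1 (z=27.2): acidic=0.09, ¬murky=1−0.85=0.15; AND[min(a, b)] → w = 0.09
R2 (z=39.5): clear=0.78, slow=0.84; AND[min(a, b)] → w = 0.78
R3 (z=46.6): neutral=0.76, ¬murky=1−0.85=0.15; AND[min(a, b)] → w = 0.15
R4 (z=24.7): cloudy=0.08, acidic=0.09; AND[min(a, b)] → w = 0.08
R5 (z=35.0): fast=0.29, neutral=0.76, ¬clear=1−0.78=0.22; AND[min(a, b)] → w = 0.22
Weighted average = (0.09·27.2 + 0.78·39.5 + 0.15·46.6 + 0.08·24.7 + 0.22·35.0) / (0.09 + 0.78 + 0.15 + 0.08 + 0.22)
  = 49.9240 / 1.3200 = 37.82

37.82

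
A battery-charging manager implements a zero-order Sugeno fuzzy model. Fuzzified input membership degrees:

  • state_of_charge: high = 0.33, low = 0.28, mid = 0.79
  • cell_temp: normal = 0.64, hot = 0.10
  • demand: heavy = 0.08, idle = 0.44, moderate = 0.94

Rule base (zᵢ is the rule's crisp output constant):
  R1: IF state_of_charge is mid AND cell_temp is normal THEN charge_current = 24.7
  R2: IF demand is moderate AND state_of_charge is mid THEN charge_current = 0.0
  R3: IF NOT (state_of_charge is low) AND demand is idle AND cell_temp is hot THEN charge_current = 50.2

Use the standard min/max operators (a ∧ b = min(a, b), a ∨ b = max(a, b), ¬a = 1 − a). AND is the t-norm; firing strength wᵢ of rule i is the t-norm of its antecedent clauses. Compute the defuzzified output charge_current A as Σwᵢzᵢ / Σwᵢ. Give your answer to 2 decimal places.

R1 (z=24.7): mid=0.79, normal=0.64; AND[min(a, b)] → w = 0.64
R2 (z=0.0): moderate=0.94, mid=0.79; AND[min(a, b)] → w = 0.79
R3 (z=50.2): ¬low=1−0.28=0.72, idle=0.44, hot=0.10; AND[min(a, b)] → w = 0.10
Weighted average = (0.64·24.7 + 0.79·0.0 + 0.10·50.2) / (0.64 + 0.79 + 0.10)
  = 20.8280 / 1.5300 = 13.61

13.61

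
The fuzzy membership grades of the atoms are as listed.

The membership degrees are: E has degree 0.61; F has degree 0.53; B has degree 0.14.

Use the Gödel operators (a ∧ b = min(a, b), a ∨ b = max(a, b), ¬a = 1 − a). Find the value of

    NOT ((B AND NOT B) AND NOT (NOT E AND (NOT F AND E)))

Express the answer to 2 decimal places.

0.86

NOT B = 1 − 0.14 = 0.86
B AND NOT B = min(a, b) on (0.14, 0.86) = 0.14
NOT E = 1 − 0.61 = 0.39
NOT F = 1 − 0.53 = 0.47
NOT F AND E = min(a, b) on (0.47, 0.61) = 0.47
NOT E AND (NOT F AND E) = min(a, b) on (0.39, 0.47) = 0.39
NOT (NOT E AND (NOT F AND E)) = 1 − 0.39 = 0.61
(B AND NOT B) AND NOT (NOT E AND (NOT F AND E)) = min(a, b) on (0.14, 0.61) = 0.14
NOT ((B AND NOT B) AND NOT (NOT E AND (NOT F AND E))) = 1 − 0.14 = 0.86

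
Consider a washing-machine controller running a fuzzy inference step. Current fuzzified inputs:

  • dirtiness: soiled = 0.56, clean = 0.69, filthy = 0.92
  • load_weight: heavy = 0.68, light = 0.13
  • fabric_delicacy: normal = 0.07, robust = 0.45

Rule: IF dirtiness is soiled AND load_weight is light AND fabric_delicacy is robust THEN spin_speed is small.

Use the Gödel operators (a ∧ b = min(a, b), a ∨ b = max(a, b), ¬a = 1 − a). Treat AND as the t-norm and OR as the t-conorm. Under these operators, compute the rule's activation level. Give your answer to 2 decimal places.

0.13

firing strength: soiled=0.56, light=0.13, robust=0.45; AND[min(a, b)] → w = 0.13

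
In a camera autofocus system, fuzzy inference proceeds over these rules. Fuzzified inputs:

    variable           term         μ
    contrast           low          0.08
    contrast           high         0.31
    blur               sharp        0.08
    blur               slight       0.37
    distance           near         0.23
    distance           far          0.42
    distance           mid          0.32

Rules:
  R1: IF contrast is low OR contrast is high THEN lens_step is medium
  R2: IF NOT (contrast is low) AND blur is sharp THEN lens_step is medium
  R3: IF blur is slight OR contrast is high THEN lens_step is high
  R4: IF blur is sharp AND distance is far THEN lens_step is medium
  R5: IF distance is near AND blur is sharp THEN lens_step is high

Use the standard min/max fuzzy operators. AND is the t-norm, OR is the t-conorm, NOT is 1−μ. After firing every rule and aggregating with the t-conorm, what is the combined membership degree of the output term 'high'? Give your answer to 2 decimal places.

R1: low=0.08, high=0.31; OR[max(a, b)] → w = 0.31
R2: ¬low=1−0.08=0.92, sharp=0.08; AND[min(a, b)] → w = 0.08
R3: slight=0.37, high=0.31; OR[max(a, b)] → w = 0.37
R4: sharp=0.08, far=0.42; AND[min(a, b)] → w = 0.08
R5: near=0.23, sharp=0.08; AND[min(a, b)] → w = 0.08
Rules with consequent 'high': {R3, R5} → strengths 0.37, 0.08
Aggregate via t-conorm [max(a, b)]: 0.37

0.37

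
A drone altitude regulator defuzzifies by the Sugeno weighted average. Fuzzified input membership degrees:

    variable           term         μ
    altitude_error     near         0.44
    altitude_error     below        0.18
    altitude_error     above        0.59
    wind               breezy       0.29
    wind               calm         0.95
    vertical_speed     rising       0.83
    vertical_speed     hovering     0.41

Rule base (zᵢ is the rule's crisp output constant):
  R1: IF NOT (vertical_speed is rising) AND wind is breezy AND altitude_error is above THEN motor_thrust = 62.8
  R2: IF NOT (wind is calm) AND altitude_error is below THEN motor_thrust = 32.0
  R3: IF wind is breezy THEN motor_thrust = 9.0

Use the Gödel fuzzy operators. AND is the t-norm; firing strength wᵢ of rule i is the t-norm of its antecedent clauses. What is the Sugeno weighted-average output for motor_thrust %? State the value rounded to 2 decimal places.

R1 (z=62.8): ¬rising=1−0.83=0.17, breezy=0.29, above=0.59; AND[min(a, b)] → w = 0.17
R2 (z=32.0): ¬calm=1−0.95=0.05, below=0.18; AND[min(a, b)] → w = 0.05
R3 (z=9.0): breezy=0.29 → w = 0.29
Weighted average = (0.17·62.8 + 0.05·32.0 + 0.29·9.0) / (0.17 + 0.05 + 0.29)
  = 14.8860 / 0.5100 = 29.19

29.19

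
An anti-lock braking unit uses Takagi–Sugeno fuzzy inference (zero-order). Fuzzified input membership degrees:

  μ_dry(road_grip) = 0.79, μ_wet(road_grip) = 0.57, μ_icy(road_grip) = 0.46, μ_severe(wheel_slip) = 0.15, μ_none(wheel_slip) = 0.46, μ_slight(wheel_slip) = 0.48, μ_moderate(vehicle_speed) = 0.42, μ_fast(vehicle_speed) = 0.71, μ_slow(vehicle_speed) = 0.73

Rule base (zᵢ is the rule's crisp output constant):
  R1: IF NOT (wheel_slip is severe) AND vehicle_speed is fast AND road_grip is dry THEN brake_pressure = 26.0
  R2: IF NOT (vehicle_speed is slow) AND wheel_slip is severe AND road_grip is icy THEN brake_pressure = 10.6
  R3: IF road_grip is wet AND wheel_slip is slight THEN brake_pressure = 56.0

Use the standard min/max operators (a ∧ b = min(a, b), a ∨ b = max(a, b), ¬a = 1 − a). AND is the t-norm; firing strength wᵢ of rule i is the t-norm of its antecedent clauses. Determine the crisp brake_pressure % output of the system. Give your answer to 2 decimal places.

35.02

R1 (z=26.0): ¬severe=1−0.15=0.85, fast=0.71, dry=0.79; AND[min(a, b)] → w = 0.71
R2 (z=10.6): ¬slow=1−0.73=0.27, severe=0.15, icy=0.46; AND[min(a, b)] → w = 0.15
R3 (z=56.0): wet=0.57, slight=0.48; AND[min(a, b)] → w = 0.48
Weighted average = (0.71·26.0 + 0.15·10.6 + 0.48·56.0) / (0.71 + 0.15 + 0.48)
  = 46.9300 / 1.3400 = 35.02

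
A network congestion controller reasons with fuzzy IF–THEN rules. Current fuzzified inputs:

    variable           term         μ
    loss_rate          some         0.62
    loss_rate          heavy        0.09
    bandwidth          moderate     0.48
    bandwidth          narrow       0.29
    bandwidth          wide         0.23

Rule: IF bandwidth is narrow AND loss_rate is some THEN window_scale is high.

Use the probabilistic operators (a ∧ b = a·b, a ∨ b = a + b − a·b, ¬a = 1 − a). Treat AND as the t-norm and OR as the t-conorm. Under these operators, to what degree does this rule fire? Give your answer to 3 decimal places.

firing strength: narrow=0.29, some=0.62; AND[a·b] → w = 0.1798

0.180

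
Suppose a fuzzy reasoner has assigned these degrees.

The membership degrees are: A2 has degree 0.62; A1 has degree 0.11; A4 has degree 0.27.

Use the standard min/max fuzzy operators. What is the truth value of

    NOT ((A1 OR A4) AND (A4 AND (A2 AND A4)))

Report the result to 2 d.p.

A1 OR A4 = max(a, b) on (0.11, 0.27) = 0.27
A2 AND A4 = min(a, b) on (0.62, 0.27) = 0.27
A4 AND (A2 AND A4) = min(a, b) on (0.27, 0.27) = 0.27
(A1 OR A4) AND (A4 AND (A2 AND A4)) = min(a, b) on (0.27, 0.27) = 0.27
NOT ((A1 OR A4) AND (A4 AND (A2 AND A4))) = 1 − 0.27 = 0.73

0.73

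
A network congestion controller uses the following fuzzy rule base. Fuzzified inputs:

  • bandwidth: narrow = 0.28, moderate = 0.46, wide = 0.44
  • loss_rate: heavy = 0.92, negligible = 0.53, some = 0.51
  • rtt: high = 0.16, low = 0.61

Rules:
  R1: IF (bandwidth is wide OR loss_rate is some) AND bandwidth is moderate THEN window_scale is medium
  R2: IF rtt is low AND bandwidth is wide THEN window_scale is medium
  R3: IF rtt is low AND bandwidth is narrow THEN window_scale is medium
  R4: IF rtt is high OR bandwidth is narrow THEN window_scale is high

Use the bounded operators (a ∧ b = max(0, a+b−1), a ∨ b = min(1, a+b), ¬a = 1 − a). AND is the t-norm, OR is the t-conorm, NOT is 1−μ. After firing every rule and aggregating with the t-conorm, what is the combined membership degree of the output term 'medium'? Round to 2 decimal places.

R1: (wide=0.44 OR some=0.51) = 0.95; AND[max(0, a+b−1)] with moderate=0.46 → w = 0.41
R2: low=0.61, wide=0.44; AND[max(0, a+b−1)] → w = 0.05
R3: low=0.61, narrow=0.28; AND[max(0, a+b−1)] → w = 0.00
R4: high=0.16, narrow=0.28; OR[min(1, a+b)] → w = 0.44
Rules with consequent 'medium': {R1, R2, R3} → strengths 0.41, 0.05, 0.00
Aggregate via t-conorm [min(1, a+b)]: 0.46

0.46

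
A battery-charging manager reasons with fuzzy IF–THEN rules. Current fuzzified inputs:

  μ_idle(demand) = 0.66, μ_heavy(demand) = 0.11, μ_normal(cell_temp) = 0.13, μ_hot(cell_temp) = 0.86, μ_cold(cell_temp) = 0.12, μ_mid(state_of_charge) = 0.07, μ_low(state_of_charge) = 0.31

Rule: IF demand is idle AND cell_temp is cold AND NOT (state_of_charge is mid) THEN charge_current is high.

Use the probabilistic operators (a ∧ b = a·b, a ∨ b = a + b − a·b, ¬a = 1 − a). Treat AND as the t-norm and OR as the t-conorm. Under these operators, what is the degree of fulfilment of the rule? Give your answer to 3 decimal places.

0.074

firing strength: idle=0.66, cold=0.12, ¬mid=1−0.07=0.93; AND[a·b] → w = 0.0737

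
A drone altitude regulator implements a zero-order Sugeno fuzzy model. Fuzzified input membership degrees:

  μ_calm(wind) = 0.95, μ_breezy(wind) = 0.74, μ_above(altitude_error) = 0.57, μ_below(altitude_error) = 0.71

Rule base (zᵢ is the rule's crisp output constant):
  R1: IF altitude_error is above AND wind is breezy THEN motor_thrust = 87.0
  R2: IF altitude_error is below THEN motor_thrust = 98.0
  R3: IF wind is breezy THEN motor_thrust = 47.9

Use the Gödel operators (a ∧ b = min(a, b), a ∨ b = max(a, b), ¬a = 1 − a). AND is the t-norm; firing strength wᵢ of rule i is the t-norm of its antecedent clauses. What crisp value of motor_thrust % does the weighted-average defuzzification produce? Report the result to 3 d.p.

R1 (z=87.0): above=0.57, breezy=0.74; AND[min(a, b)] → w = 0.57
R2 (z=98.0): below=0.71 → w = 0.71
R3 (z=47.9): breezy=0.74 → w = 0.74
Weighted average = (0.57·87.0 + 0.71·98.0 + 0.74·47.9) / (0.57 + 0.71 + 0.74)
  = 154.6160 / 2.0200 = 76.543

76.543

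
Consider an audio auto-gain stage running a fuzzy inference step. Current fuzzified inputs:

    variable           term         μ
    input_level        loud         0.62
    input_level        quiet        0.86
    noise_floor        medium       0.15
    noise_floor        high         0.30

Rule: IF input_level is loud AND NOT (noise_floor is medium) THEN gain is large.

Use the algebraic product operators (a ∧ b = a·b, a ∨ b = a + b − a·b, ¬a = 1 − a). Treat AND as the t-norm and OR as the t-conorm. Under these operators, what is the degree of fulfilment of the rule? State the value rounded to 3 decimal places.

firing strength: loud=0.62, ¬medium=1−0.15=0.85; AND[a·b] → w = 0.5270

0.527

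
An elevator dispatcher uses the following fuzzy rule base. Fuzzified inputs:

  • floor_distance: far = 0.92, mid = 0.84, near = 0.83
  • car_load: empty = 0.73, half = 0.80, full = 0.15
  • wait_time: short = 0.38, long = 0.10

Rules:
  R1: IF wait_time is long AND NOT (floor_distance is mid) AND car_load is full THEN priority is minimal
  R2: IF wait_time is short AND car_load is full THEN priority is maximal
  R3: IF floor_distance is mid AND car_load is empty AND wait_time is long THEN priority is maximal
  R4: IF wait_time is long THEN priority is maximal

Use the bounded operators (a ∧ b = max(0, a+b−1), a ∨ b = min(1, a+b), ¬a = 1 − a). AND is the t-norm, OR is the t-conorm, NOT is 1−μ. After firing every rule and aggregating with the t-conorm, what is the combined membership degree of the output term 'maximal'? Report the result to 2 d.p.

0.10

R1: long=0.10, ¬mid=1−0.84=0.16, full=0.15; AND[max(0, a+b−1)] → w = 0.00
R2: short=0.38, full=0.15; AND[max(0, a+b−1)] → w = 0.00
R3: mid=0.84, empty=0.73, long=0.10; AND[max(0, a+b−1)] → w = 0.00
R4: long=0.10 → w = 0.10
Rules with consequent 'maximal': {R2, R3, R4} → strengths 0.00, 0.00, 0.10
Aggregate via t-conorm [min(1, a+b)]: 0.10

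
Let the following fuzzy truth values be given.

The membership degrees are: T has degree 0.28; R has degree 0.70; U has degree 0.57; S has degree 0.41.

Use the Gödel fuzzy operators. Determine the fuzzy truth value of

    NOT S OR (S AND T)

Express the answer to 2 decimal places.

NOT S = 1 − 0.41 = 0.59
S AND T = min(a, b) on (0.41, 0.28) = 0.28
NOT S OR (S AND T) = max(a, b) on (0.59, 0.28) = 0.59

0.59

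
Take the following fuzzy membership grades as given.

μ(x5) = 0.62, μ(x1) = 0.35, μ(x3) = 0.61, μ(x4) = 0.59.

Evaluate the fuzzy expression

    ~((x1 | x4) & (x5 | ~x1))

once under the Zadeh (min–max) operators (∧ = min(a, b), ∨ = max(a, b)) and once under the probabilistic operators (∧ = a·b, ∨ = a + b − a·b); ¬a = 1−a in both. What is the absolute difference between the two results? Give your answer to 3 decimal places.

Under Zadeh (min–max):
  x1 | x4 = max(a, b) on (0.35, 0.59) = 0.59
  ~x1 = 1 − 0.35 = 0.65
  x5 | ~x1 = max(a, b) on (0.62, 0.65) = 0.65
  (x1 | x4) & (x5 | ~x1) = min(a, b) on (0.59, 0.65) = 0.59
  ~((x1 | x4) & (x5 | ~x1)) = 1 − 0.59 = 0.41
  → value = 0.4100
Under probabilistic:
  x1 | x4 = a + b − a·b on (0.3500, 0.5900) = 0.7335
  ~x1 = 1 − 0.3500 = 0.6500
  x5 | ~x1 = a + b − a·b on (0.6200, 0.6500) = 0.8670
  (x1 | x4) & (x5 | ~x1) = a·b on (0.7335, 0.8670) = 0.6359
  ~((x1 | x4) & (x5 | ~x1)) = 1 − 0.6359 = 0.3641
  → value = 0.3641
|0.4100 − 0.3641| = 0.046

0.046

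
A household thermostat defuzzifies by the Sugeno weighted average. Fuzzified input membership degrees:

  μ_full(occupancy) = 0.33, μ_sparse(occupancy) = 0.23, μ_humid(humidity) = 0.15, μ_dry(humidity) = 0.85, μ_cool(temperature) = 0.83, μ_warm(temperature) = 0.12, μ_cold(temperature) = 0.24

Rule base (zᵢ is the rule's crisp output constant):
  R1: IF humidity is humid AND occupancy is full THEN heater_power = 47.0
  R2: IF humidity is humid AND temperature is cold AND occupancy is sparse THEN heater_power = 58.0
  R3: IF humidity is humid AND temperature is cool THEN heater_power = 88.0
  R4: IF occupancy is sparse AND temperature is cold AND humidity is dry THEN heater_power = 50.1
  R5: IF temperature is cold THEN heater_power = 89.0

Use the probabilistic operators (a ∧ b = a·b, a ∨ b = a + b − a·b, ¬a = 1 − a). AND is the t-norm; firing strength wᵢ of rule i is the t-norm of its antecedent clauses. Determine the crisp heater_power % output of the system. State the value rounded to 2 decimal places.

R1 (z=47.0): humid=0.15, full=0.33; AND[a·b] → w = 0.0495
R2 (z=58.0): humid=0.15, cold=0.24, sparse=0.23; AND[a·b] → w = 0.0083
R3 (z=88.0): humid=0.15, cool=0.83; AND[a·b] → w = 0.1245
R4 (z=50.1): sparse=0.23, cold=0.24, dry=0.85; AND[a·b] → w = 0.0469
R5 (z=89.0): cold=0.24 → w = 0.2400
Weighted average = (0.0495·47.0 + 0.0083·58.0 + 0.1245·88.0 + 0.0469·50.1 + 0.2400·89.0) / (0.0495 + 0.0083 + 0.1245 + 0.0469 + 0.2400)
  = 37.4734 / 0.4692 = 79.87

79.87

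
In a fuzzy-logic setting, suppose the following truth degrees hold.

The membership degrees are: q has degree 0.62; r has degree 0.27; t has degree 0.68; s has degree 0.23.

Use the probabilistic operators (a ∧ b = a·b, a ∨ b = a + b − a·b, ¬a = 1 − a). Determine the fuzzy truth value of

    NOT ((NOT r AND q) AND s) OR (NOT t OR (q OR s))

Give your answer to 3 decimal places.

NOT r = 1 − 0.2700 = 0.7300
NOT r AND q = a·b on (0.7300, 0.6200) = 0.4526
(NOT r AND q) AND s = a·b on (0.4526, 0.2300) = 0.1041
NOT ((NOT r AND q) AND s) = 1 − 0.1041 = 0.8959
NOT t = 1 − 0.6800 = 0.3200
q OR s = a + b − a·b on (0.6200, 0.2300) = 0.7074
NOT t OR (q OR s) = a + b − a·b on (0.3200, 0.7074) = 0.8010
NOT ((NOT r AND q) AND s) OR (NOT t OR (q OR s)) = a + b − a·b on (0.8959, 0.8010) = 0.9793

0.979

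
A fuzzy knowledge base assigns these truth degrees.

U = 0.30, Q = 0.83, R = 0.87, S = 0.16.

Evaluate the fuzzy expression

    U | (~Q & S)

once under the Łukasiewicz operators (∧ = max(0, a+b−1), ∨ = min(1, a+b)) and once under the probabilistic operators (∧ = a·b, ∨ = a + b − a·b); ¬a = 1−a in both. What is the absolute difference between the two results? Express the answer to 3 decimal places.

Under Łukasiewicz:
  ~Q = 1 − 0.83 = 0.17
  ~Q & S = max(0, a+b−1) on (0.17, 0.16) = 0.00
  U | (~Q & S) = min(1, a+b) on (0.30, 0.00) = 0.30
  → value = 0.3000
Under probabilistic:
  ~Q = 1 − 0.8300 = 0.1700
  ~Q & S = a·b on (0.1700, 0.1600) = 0.0272
  U | (~Q & S) = a + b − a·b on (0.3000, 0.0272) = 0.3190
  → value = 0.3190
|0.3000 − 0.3190| = 0.019

0.019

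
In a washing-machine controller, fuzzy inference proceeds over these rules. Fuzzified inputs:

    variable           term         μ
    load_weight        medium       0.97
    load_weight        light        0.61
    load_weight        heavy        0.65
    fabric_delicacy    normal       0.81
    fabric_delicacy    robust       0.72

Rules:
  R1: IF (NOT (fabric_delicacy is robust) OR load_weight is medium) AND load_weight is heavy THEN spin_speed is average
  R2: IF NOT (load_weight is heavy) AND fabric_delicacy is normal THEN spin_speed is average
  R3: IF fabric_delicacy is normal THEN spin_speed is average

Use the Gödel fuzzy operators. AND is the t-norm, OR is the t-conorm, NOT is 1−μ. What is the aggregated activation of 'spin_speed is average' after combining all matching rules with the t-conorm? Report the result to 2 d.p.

R1: (¬robust=1−0.72=0.28 OR medium=0.97) = 0.97; AND[min(a, b)] with heavy=0.65 → w = 0.65
R2: ¬heavy=1−0.65=0.35, normal=0.81; AND[min(a, b)] → w = 0.35
R3: normal=0.81 → w = 0.81
Rules with consequent 'average': {R1, R2, R3} → strengths 0.65, 0.35, 0.81
Aggregate via t-conorm [max(a, b)]: 0.81

0.81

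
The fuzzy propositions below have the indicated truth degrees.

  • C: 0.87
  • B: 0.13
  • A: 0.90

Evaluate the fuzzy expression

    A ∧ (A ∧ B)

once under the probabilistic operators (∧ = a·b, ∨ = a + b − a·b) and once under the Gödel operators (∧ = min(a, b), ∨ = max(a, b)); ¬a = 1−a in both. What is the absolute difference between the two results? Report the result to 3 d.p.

0.025

Under probabilistic:
  A ∧ B = a·b on (0.9000, 0.1300) = 0.1170
  A ∧ (A ∧ B) = a·b on (0.9000, 0.1170) = 0.1053
  → value = 0.1053
Under Gödel:
  A ∧ B = min(a, b) on (0.90, 0.13) = 0.13
  A ∧ (A ∧ B) = min(a, b) on (0.90, 0.13) = 0.13
  → value = 0.1300
|0.1053 − 0.1300| = 0.025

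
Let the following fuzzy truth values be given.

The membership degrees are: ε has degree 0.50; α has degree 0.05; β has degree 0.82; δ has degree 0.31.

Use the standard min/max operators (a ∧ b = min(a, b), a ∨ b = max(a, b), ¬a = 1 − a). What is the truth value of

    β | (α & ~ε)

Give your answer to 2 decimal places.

~ε = 1 − 0.50 = 0.50
α & ~ε = min(a, b) on (0.05, 0.50) = 0.05
β | (α & ~ε) = max(a, b) on (0.82, 0.05) = 0.82

0.82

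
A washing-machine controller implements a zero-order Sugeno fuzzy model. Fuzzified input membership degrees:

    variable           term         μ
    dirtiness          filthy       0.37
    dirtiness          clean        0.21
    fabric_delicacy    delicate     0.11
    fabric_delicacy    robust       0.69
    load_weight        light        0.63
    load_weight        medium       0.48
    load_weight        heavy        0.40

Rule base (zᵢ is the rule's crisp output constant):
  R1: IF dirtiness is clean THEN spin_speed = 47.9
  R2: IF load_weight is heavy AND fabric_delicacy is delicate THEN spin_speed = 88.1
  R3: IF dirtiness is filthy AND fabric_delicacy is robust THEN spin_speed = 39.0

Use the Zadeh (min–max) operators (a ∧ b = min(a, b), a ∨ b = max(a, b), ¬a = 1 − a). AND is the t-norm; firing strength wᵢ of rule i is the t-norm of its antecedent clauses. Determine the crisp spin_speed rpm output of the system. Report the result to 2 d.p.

R1 (z=47.9): clean=0.21 → w = 0.21
R2 (z=88.1): heavy=0.40, delicate=0.11; AND[min(a, b)] → w = 0.11
R3 (z=39.0): filthy=0.37, robust=0.69; AND[min(a, b)] → w = 0.37
Weighted average = (0.21·47.9 + 0.11·88.1 + 0.37·39.0) / (0.21 + 0.11 + 0.37)
  = 34.1800 / 0.6900 = 49.54

49.54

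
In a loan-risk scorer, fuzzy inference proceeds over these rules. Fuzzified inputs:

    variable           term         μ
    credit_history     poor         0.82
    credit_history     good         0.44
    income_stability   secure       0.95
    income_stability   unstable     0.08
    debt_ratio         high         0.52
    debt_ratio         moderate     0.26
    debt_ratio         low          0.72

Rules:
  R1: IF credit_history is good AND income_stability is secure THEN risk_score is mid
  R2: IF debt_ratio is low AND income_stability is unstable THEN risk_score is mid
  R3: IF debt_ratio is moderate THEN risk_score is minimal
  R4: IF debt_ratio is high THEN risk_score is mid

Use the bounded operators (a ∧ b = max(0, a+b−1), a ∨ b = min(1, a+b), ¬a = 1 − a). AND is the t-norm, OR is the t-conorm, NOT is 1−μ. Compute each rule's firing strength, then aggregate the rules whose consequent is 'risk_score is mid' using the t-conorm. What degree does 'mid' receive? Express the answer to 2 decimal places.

0.91

R1: good=0.44, secure=0.95; AND[max(0, a+b−1)] → w = 0.39
R2: low=0.72, unstable=0.08; AND[max(0, a+b−1)] → w = 0.00
R3: moderate=0.26 → w = 0.26
R4: high=0.52 → w = 0.52
Rules with consequent 'mid': {R1, R2, R4} → strengths 0.39, 0.00, 0.52
Aggregate via t-conorm [min(1, a+b)]: 0.91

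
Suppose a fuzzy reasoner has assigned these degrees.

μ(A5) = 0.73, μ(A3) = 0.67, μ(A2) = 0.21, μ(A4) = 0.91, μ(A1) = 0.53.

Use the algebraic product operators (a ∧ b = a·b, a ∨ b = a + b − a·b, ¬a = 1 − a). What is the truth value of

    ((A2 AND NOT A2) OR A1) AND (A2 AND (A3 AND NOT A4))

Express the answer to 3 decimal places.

NOT A2 = 1 − 0.2100 = 0.7900
A2 AND NOT A2 = a·b on (0.2100, 0.7900) = 0.1659
(A2 AND NOT A2) OR A1 = a + b − a·b on (0.1659, 0.5300) = 0.6080
NOT A4 = 1 − 0.9100 = 0.0900
A3 AND NOT A4 = a·b on (0.6700, 0.0900) = 0.0603
A2 AND (A3 AND NOT A4) = a·b on (0.2100, 0.0603) = 0.0127
((A2 AND NOT A2) OR A1) AND (A2 AND (A3 AND NOT A4)) = a·b on (0.6080, 0.0127) = 0.0077

0.008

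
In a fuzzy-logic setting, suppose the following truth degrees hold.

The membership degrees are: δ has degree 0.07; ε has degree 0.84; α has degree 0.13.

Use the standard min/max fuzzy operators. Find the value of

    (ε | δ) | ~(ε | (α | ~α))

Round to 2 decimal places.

ε | δ = max(a, b) on (0.84, 0.07) = 0.84
~α = 1 − 0.13 = 0.87
α | ~α = max(a, b) on (0.13, 0.87) = 0.87
ε | (α | ~α) = max(a, b) on (0.84, 0.87) = 0.87
~(ε | (α | ~α)) = 1 − 0.87 = 0.13
(ε | δ) | ~(ε | (α | ~α)) = max(a, b) on (0.84, 0.13) = 0.84

0.84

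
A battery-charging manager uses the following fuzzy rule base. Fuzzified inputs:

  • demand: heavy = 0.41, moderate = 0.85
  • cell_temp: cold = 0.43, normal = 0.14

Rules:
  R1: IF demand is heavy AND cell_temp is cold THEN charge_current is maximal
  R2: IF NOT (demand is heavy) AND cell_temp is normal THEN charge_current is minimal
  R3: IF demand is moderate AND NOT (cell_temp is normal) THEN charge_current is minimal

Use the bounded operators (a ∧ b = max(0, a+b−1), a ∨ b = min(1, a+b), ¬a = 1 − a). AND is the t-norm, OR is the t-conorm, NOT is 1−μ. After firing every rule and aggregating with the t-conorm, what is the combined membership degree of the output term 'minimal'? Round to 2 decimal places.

R1: heavy=0.41, cold=0.43; AND[max(0, a+b−1)] → w = 0.00
R2: ¬heavy=1−0.41=0.59, normal=0.14; AND[max(0, a+b−1)] → w = 0.00
R3: moderate=0.85, ¬normal=1−0.14=0.86; AND[max(0, a+b−1)] → w = 0.71
Rules with consequent 'minimal': {R2, R3} → strengths 0.00, 0.71
Aggregate via t-conorm [min(1, a+b)]: 0.71

0.71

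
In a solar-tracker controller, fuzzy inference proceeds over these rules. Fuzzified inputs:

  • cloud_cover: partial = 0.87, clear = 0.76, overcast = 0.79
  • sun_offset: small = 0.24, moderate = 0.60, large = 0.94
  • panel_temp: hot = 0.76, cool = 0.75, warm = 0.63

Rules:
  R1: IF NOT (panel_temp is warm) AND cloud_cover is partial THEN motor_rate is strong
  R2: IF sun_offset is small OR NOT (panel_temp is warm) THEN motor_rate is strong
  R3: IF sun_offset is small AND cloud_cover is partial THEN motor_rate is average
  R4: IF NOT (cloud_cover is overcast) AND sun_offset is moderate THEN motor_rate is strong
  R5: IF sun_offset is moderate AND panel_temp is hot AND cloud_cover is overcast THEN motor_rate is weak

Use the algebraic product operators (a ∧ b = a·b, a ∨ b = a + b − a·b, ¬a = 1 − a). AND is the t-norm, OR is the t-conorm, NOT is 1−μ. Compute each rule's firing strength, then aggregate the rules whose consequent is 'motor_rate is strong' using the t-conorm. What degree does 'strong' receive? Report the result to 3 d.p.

0.716

R1: ¬warm=1−0.63=0.37, partial=0.87; AND[a·b] → w = 0.3219
R2: small=0.24, ¬warm=1−0.63=0.37; OR[a + b − a·b] → w = 0.5212
R3: small=0.24, partial=0.87; AND[a·b] → w = 0.2088
R4: ¬overcast=1−0.79=0.21, moderate=0.60; AND[a·b] → w = 0.1260
R5: moderate=0.60, hot=0.76, overcast=0.79; AND[a·b] → w = 0.3602
Rules with consequent 'strong': {R1, R2, R4} → strengths 0.3219, 0.5212, 0.1260
Aggregate via t-conorm [a + b − a·b]: 0.7162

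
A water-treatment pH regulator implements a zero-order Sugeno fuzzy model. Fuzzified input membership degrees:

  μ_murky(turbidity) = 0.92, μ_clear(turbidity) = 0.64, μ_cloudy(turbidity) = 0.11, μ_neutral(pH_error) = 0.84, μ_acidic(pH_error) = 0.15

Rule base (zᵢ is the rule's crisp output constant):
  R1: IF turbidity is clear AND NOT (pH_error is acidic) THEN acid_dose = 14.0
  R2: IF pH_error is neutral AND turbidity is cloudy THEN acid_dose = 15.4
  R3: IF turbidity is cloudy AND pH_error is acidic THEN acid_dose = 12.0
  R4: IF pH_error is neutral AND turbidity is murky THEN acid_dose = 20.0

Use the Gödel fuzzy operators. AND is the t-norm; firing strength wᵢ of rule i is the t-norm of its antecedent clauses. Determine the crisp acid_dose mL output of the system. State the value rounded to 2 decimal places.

R1 (z=14.0): clear=0.64, ¬acidic=1−0.15=0.85; AND[min(a, b)] → w = 0.64
R2 (z=15.4): neutral=0.84, cloudy=0.11; AND[min(a, b)] → w = 0.11
R3 (z=12.0): cloudy=0.11, acidic=0.15; AND[min(a, b)] → w = 0.11
R4 (z=20.0): neutral=0.84, murky=0.92; AND[min(a, b)] → w = 0.84
Weighted average = (0.64·14.0 + 0.11·15.4 + 0.11·12.0 + 0.84·20.0) / (0.64 + 0.11 + 0.11 + 0.84)
  = 28.7740 / 1.7000 = 16.93

16.93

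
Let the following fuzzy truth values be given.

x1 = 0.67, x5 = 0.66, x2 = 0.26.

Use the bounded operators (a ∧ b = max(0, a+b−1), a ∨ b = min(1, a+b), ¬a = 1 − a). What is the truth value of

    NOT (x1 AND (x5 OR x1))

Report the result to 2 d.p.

x5 OR x1 = min(1, a+b) on (0.66, 0.67) = 1.00
x1 AND (x5 OR x1) = max(0, a+b−1) on (0.67, 1.00) = 0.67
NOT (x1 AND (x5 OR x1)) = 1 − 0.67 = 0.33

0.33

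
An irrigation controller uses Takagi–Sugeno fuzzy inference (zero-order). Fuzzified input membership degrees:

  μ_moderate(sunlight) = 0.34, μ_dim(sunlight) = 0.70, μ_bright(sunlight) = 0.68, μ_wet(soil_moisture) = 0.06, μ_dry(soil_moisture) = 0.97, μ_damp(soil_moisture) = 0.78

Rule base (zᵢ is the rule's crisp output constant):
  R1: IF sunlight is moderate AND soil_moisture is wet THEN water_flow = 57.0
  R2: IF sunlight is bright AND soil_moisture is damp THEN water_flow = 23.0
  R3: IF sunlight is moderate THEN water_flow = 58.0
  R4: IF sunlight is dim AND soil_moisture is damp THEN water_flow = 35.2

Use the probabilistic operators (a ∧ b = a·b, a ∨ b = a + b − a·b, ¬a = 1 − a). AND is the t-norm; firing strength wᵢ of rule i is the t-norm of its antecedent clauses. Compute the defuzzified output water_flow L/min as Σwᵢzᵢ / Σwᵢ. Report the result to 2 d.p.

R1 (z=57.0): moderate=0.34, wet=0.06; AND[a·b] → w = 0.0204
R2 (z=23.0): bright=0.68, damp=0.78; AND[a·b] → w = 0.5304
R3 (z=58.0): moderate=0.34 → w = 0.3400
R4 (z=35.2): dim=0.70, damp=0.78; AND[a·b] → w = 0.5460
Weighted average = (0.0204·57.0 + 0.5304·23.0 + 0.3400·58.0 + 0.5460·35.2) / (0.0204 + 0.5304 + 0.3400 + 0.5460)
  = 52.3012 / 1.4368 = 36.40

36.40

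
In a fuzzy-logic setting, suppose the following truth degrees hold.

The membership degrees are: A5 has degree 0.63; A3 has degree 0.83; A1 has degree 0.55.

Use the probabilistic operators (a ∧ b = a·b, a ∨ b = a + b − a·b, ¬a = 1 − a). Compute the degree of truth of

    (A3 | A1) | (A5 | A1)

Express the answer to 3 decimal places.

A3 | A1 = a + b − a·b on (0.8300, 0.5500) = 0.9235
A5 | A1 = a + b − a·b on (0.6300, 0.5500) = 0.8335
(A3 | A1) | (A5 | A1) = a + b − a·b on (0.9235, 0.8335) = 0.9873

0.987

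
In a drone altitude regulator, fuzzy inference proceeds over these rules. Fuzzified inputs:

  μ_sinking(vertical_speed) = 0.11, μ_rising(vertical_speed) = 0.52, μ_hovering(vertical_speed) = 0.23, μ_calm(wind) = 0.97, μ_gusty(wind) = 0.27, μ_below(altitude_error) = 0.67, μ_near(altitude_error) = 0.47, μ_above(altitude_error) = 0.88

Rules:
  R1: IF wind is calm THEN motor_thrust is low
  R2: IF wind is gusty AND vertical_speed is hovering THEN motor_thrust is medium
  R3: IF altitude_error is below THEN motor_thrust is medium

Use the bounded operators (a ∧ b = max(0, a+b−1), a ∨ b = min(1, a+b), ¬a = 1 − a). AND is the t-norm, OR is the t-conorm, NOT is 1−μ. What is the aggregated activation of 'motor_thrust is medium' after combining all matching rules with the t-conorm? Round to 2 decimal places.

R1: calm=0.97 → w = 0.97
R2: gusty=0.27, hovering=0.23; AND[max(0, a+b−1)] → w = 0.00
R3: below=0.67 → w = 0.67
Rules with consequent 'medium': {R2, R3} → strengths 0.00, 0.67
Aggregate via t-conorm [min(1, a+b)]: 0.67

0.67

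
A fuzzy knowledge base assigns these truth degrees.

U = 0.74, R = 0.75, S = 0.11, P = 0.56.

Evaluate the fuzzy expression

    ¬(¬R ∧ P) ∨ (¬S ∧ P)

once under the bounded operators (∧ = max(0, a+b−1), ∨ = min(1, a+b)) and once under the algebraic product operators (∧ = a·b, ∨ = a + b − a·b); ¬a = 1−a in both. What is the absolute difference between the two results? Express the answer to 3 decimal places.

0.070

Under bounded:
  ¬R = 1 − 0.75 = 0.25
  ¬R ∧ P = max(0, a+b−1) on (0.25, 0.56) = 0.00
  ¬(¬R ∧ P) = 1 − 0.00 = 1.00
  ¬S = 1 − 0.11 = 0.89
  ¬S ∧ P = max(0, a+b−1) on (0.89, 0.56) = 0.45
  ¬(¬R ∧ P) ∨ (¬S ∧ P) = min(1, a+b) on (1.00, 0.45) = 1.00
  → value = 1.0000
Under algebraic product:
  ¬R = 1 − 0.7500 = 0.2500
  ¬R ∧ P = a·b on (0.2500, 0.5600) = 0.1400
  ¬(¬R ∧ P) = 1 − 0.1400 = 0.8600
  ¬S = 1 − 0.1100 = 0.8900
  ¬S ∧ P = a·b on (0.8900, 0.5600) = 0.4984
  ¬(¬R ∧ P) ∨ (¬S ∧ P) = a + b − a·b on (0.8600, 0.4984) = 0.9298
  → value = 0.9298
|1.0000 − 0.9298| = 0.070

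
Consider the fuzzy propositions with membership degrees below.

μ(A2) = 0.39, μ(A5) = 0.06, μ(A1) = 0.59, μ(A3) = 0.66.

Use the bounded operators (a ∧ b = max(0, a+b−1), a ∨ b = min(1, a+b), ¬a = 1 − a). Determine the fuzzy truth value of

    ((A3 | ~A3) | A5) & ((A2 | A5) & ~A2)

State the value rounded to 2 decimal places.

~A3 = 1 − 0.66 = 0.34
A3 | ~A3 = min(1, a+b) on (0.66, 0.34) = 1.00
(A3 | ~A3) | A5 = min(1, a+b) on (1.00, 0.06) = 1.00
A2 | A5 = min(1, a+b) on (0.39, 0.06) = 0.45
~A2 = 1 − 0.39 = 0.61
(A2 | A5) & ~A2 = max(0, a+b−1) on (0.45, 0.61) = 0.06
((A3 | ~A3) | A5) & ((A2 | A5) & ~A2) = max(0, a+b−1) on (1.00, 0.06) = 0.06

0.06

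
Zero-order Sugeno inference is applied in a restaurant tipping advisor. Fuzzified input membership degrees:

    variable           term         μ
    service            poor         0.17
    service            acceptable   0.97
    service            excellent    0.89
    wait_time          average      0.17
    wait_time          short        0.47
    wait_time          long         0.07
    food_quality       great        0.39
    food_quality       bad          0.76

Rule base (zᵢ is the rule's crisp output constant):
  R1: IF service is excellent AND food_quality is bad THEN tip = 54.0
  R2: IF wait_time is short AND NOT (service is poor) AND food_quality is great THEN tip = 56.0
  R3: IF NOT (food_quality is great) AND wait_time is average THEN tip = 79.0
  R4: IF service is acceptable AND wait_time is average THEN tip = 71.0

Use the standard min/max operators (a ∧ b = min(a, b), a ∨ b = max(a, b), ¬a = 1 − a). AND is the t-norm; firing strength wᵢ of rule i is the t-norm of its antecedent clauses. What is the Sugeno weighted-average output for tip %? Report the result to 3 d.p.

R1 (z=54.0): excellent=0.89, bad=0.76; AND[min(a, b)] → w = 0.76
R2 (z=56.0): short=0.47, ¬poor=1−0.17=0.83, great=0.39; AND[min(a, b)] → w = 0.39
R3 (z=79.0): ¬great=1−0.39=0.61, average=0.17; AND[min(a, b)] → w = 0.17
R4 (z=71.0): acceptable=0.97, average=0.17; AND[min(a, b)] → w = 0.17
Weighted average = (0.76·54.0 + 0.39·56.0 + 0.17·79.0 + 0.17·71.0) / (0.76 + 0.39 + 0.17 + 0.17)
  = 88.3800 / 1.4900 = 59.315

59.315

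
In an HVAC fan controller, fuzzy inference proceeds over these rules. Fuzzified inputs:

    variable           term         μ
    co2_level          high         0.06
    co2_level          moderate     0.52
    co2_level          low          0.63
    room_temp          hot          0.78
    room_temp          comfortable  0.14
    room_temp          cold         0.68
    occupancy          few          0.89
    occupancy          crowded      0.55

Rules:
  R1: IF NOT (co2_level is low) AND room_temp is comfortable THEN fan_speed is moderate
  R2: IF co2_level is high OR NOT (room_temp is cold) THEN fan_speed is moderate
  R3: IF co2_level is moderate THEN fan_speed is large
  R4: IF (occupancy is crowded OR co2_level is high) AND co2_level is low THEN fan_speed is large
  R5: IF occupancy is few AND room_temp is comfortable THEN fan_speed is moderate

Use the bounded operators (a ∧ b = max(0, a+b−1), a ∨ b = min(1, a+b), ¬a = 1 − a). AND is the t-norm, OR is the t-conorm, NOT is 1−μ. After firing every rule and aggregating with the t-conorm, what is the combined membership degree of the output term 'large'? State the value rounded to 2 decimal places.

R1: ¬low=1−0.63=0.37, comfortable=0.14; AND[max(0, a+b−1)] → w = 0.00
R2: high=0.06, ¬cold=1−0.68=0.32; OR[min(1, a+b)] → w = 0.38
R3: moderate=0.52 → w = 0.52
R4: (crowded=0.55 OR high=0.06) = 0.61; AND[max(0, a+b−1)] with low=0.63 → w = 0.24
R5: few=0.89, comfortable=0.14; AND[max(0, a+b−1)] → w = 0.03
Rules with consequent 'large': {R3, R4} → strengths 0.52, 0.24
Aggregate via t-conorm [min(1, a+b)]: 0.76

0.76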